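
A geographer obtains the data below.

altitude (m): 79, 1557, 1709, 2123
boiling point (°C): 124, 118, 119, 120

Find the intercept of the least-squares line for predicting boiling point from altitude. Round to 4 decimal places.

n = 4, Σx = 5468, Σy = 481, Σxy = 651653, Σx² = 9858300
Sxx = Σx² − (Σx)²/n = 9858300 − 7474756 = 2383544
Sxy = Σxy − (Σx)(Σy)/n = 651653 − 657527 = -5874
b = Sxy/Sxx = -5874/2383544 = -0.002464
a = ȳ − b·x̄ = 120.25 − (-0.002464)·1367 = 123.618831

123.6188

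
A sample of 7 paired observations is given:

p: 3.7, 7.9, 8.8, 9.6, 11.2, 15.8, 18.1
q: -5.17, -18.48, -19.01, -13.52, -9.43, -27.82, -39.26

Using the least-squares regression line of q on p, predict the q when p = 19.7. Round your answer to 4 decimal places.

n = 7, Σx = 75.1, Σy = -132.69, Σxy = -1717.979, Σx² = 948.39
Sxx = Σx² − (Σx)²/n = 948.39 − 805.715714 = 142.674286
Sxy = Σxy − (Σx)(Σy)/n = -1717.979 − (-1423.574143) = -294.404857
b = Sxy/Sxx = -294.404857/142.674286 = -2.063475
a = ȳ − b·x̄ = -18.955714 − (-2.063475)·10.728571 = 3.182427
ŷ(19.7) = a + b·19.7 = 3.182427 + (-2.063475)·19.7 = -37.468035

-37.4680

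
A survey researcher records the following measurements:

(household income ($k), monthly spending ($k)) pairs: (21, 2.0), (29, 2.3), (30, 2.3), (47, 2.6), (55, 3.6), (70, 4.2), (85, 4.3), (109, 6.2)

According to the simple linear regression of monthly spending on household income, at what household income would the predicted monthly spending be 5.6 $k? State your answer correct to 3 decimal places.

103.007

n = 8, Σx = 446, Σy = 27.5, Σxy = 1833.2, Σx² = 31422
Sxx = Σx² − (Σx)²/n = 31422 − 24864.5 = 6557.5
Sxy = Σxy − (Σx)(Σy)/n = 1833.2 − 1533.125 = 300.075
b = Sxy/Sxx = 300.075/6557.5 = 0.045761
a = ȳ − b·x̄ = 3.4375 − 0.045761·55.75 = 0.886348
Set a + b·x = 5.6: x = (5.6 − 0.886348) / 0.045761 = 103.006832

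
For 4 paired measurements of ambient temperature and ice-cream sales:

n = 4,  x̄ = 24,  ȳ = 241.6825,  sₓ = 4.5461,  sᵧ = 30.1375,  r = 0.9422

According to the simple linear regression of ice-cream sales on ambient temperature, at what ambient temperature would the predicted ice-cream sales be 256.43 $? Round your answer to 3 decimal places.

b = r · sᵧ/sₓ = 0.9422 · 30.1375/4.5461 = 6.246135
a = ȳ − b·x̄ = 241.6825 − 6.246135·24 = 91.775270
Set a + b·x = 256.43: x = (256.43 − 91.775270) / 6.246135 = 26.361060

26.361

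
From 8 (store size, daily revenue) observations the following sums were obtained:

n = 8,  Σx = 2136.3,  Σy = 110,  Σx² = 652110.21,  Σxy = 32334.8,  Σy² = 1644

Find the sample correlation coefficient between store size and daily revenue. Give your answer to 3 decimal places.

0.904

Sxx = Σx² − (Σx)²/n = 652110.21 − 570472.21125 = 81637.99875
Sxy = Σxy − (Σx)(Σy)/n = 32334.8 − 29374.125 = 2960.675
Syy = Σy² − (Σy)²/n = 1644 − 1512.5 = 131.5
r = Sxy/√(Sxx·Syy) = 2960.675/√(10735396.835625) = 2960.675/3276.491544 = 0.903611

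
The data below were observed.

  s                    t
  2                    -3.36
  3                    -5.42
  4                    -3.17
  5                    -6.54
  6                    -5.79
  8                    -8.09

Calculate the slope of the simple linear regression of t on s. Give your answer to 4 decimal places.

n = 6, Σx = 28, Σy = -32.37, Σxy = -167.82, Σx² = 154
Sxx = Σx² − (Σx)²/n = 154 − 130.666667 = 23.333333
Sxy = Σxy − (Σx)(Σy)/n = -167.82 − (-151.06) = -16.76
b = Sxy/Sxx = -16.76/23.333333 = -0.718286

-0.7183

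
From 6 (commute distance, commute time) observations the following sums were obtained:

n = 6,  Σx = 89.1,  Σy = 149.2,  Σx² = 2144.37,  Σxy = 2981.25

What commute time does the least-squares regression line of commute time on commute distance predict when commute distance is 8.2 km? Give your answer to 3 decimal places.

Sxx = Σx² − (Σx)²/n = 2144.37 − 1323.135 = 821.235
Sxy = Σxy − (Σx)(Σy)/n = 2981.25 − 2215.62 = 765.63
b = Sxy/Sxx = 765.63/821.235 = 0.932291
a = ȳ − b·x̄ = 24.866667 − 0.932291·14.85 = 11.022145
ŷ(8.2) = a + b·8.2 = 11.022145 + 0.932291·8.2 = 18.666932

18.667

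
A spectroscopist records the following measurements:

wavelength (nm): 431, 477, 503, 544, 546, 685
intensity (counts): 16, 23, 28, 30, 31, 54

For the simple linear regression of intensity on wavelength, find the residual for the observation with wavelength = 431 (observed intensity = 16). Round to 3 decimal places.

0.332

n = 6, Σx = 3186, Σy = 182, Σxy = 102187, Σx² = 1729576
Sxx = Σx² − (Σx)²/n = 1729576 − 1691766 = 37810
Sxy = Σxy − (Σx)(Σy)/n = 102187 − 96642 = 5545
b = Sxy/Sxx = 5545/37810 = 0.146654
a = ȳ − b·x̄ = 30.333333 − 0.146654·531 = -47.540113
ŷ(431) = -47.540113 + 0.146654·431 = 15.667901
residual = y − ŷ = 16 − 15.667901 = 0.332099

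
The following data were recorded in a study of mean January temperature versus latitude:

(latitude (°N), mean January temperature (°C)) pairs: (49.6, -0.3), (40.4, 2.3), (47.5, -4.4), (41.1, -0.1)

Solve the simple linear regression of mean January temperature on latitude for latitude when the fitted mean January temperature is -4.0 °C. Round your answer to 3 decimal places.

n = 4, Σx = 178.6, Σy = -2.5, Σxy = -135.07, Σx² = 8037.78
Sxx = Σx² − (Σx)²/n = 8037.78 − 7974.49 = 63.29
Sxy = Σxy − (Σx)(Σy)/n = -135.07 − (-111.625) = -23.445
b = Sxy/Sxx = -23.445/63.29 = -0.370438
a = ȳ − b·x̄ = -0.625 − (-0.370438)·44.65 = 15.915042
Set a + b·x = -4.0: x = (-4.0 − 15.915042) / (-0.370438) = 53.760845

53.761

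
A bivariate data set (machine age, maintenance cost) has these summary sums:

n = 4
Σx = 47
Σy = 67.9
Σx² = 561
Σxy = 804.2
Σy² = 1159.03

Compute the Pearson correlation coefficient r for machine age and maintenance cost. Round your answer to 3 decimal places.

Sxx = Σx² − (Σx)²/n = 561 − 552.25 = 8.75
Sxy = Σxy − (Σx)(Σy)/n = 804.2 − 797.825 = 6.375
Syy = Σy² − (Σy)²/n = 1159.03 − 1152.6025 = 6.4275
r = Sxy/√(Sxx·Syy) = 6.375/√(56.240625) = 6.375/7.499375 = 0.850071

0.850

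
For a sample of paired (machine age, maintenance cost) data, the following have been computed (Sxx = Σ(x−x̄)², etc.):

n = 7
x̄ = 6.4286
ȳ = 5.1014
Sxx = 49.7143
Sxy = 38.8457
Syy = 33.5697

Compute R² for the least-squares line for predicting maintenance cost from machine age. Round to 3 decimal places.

0.904

R² = Sxy²/(Sxx·Syy) = (38.8457)²/(49.7143·33.5697) = 0.904185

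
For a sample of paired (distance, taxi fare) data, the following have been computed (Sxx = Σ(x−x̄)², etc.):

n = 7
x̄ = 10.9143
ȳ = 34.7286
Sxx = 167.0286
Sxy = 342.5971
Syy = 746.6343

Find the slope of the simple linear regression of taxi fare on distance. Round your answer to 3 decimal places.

2.051

b = Sxy/Sxx = 342.5971/167.0286 = 2.051128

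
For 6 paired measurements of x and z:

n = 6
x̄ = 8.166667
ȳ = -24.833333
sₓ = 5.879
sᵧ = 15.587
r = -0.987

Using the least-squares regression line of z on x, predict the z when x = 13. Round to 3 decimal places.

b = r · sᵧ/sₓ = -0.987 · 15.587/5.879 = -2.616834
a = ȳ − b·x̄ = -24.833333 − (-2.616834)·8.166667 = -3.462518
ŷ(13) = a + b·13 = -3.462518 + (-2.616834)·13 = -37.481365

-37.481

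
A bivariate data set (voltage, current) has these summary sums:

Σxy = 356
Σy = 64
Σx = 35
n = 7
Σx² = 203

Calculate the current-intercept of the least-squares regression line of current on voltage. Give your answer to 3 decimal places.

Sxx = Σx² − (Σx)²/n = 203 − 175 = 28
Sxy = Σxy − (Σx)(Σy)/n = 356 − 320 = 36
b = Sxy/Sxx = 36/28 = 1.285714
a = ȳ − b·x̄ = 9.142857 − 1.285714·5 = 2.714286

2.714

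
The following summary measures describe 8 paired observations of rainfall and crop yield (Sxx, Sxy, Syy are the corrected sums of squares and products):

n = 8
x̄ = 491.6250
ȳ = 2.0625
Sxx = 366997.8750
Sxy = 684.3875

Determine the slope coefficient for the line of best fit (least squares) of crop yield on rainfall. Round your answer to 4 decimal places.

0.0019

b = Sxy/Sxx = 684.3875/366997.875 = 0.001865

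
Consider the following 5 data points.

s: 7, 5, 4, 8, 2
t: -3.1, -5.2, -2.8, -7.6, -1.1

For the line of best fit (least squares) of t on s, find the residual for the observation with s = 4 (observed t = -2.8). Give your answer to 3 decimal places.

n = 5, Σx = 26, Σy = -19.8, Σxy = -121.9, Σx² = 158
Sxx = Σx² − (Σx)²/n = 158 − 135.2 = 22.8
Sxy = Σxy − (Σx)(Σy)/n = -121.9 − (-102.96) = -18.94
b = Sxy/Sxx = -18.94/22.8 = -0.830702
a = ȳ − b·x̄ = -3.96 − (-0.830702)·5.2 = 0.359649
ŷ(4) = 0.359649 + (-0.830702)·4 = -2.963158
residual = y − ŷ = -2.8 − (-2.963158) = 0.163158

0.163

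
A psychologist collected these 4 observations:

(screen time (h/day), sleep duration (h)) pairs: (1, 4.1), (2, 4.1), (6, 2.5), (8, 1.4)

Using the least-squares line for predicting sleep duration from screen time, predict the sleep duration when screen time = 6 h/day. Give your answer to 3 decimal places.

n = 4, Σx = 17, Σy = 12.1, Σxy = 38.5, Σx² = 105
Sxx = Σx² − (Σx)²/n = 105 − 72.25 = 32.75
Sxy = Σxy − (Σx)(Σy)/n = 38.5 − 51.425 = -12.925
b = Sxy/Sxx = -12.925/32.75 = -0.394656
a = ȳ − b·x̄ = 3.025 − (-0.394656)·4.25 = 4.702290
ŷ(6) = a + b·6 = 4.702290 + (-0.394656)·6 = 2.334351

2.334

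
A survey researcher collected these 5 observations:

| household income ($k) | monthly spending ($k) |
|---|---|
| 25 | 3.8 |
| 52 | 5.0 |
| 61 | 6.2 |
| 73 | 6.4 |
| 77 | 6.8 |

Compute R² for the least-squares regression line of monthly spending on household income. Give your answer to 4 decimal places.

0.9581

n = 5, Σx = 288, Σy = 28.2, Σxy = 1724, Σx² = 18308, Σy² = 165.08
Sxx = Σx² − (Σx)²/n = 18308 − 16588.8 = 1719.2
Sxy = Σxy − (Σx)(Σy)/n = 1724 − 1624.32 = 99.68
Syy = Σy² − (Σy)²/n = 165.08 − 159.048 = 6.032
R² = Sxy²/(Sxx·Syy) = (99.68)²/(1719.2·6.032) = 0.958139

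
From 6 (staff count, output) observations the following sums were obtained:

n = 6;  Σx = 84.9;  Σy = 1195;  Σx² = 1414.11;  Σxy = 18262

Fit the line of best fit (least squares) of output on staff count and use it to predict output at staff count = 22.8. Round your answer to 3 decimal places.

254.160

Sxx = Σx² − (Σx)²/n = 1414.11 − 1201.335 = 212.775
Sxy = Σxy − (Σx)(Σy)/n = 18262 − 16909.25 = 1352.75
b = Sxy/Sxx = 1352.75/212.775 = 6.357655
a = ȳ − b·x̄ = 199.166667 − 6.357655·14.15 = 109.205851
ŷ(22.8) = a + b·22.8 = 109.205851 + 6.357655·22.8 = 254.160381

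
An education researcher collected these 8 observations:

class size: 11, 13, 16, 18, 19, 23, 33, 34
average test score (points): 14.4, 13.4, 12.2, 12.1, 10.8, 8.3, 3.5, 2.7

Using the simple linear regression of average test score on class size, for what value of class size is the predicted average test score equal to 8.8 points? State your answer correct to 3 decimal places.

22.577

n = 8, Σx = 167, Σy = 77.4, Σxy = 1349, Σx² = 4005
Sxx = Σx² − (Σx)²/n = 4005 − 3486.125 = 518.875
Sxy = Σxy − (Σx)(Σy)/n = 1349 − 1615.725 = -266.725
b = Sxy/Sxx = -266.725/518.875 = -0.514045
a = ȳ − b·x̄ = 9.675 − (-0.514045)·20.875 = 20.405685
Set a + b·x = 8.8: x = (8.8 − 20.405685) / (-0.514045) = 22.577186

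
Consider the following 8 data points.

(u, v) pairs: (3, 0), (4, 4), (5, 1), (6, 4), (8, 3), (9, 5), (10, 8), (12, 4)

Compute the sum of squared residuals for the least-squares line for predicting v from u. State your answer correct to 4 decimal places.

n = 8, Σx = 57, Σy = 29, Σxy = 242, Σx² = 475, Σy² = 147
Sxx = Σx² − (Σx)²/n = 475 − 406.125 = 68.875
Sxy = Σxy − (Σx)(Σy)/n = 242 − 206.625 = 35.375
Syy = Σy² − (Σy)²/n = 147 − 105.125 = 41.875
b = Sxy/Sxx = 35.375/68.875 = 0.513612
SSE = Syy − b·Sxy = 41.875 − 0.513612·35.375 = 23.705989

23.7060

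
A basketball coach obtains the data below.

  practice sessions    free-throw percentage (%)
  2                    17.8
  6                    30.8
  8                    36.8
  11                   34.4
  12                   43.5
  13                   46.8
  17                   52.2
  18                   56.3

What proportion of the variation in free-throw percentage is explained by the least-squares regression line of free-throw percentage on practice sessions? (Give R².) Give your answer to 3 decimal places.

0.944

n = 8, Σx = 87, Σy = 318.6, Σxy = 3924.4, Σx² = 1151, Σy² = 13780.1
Sxx = Σx² − (Σx)²/n = 1151 − 946.125 = 204.875
Sxy = Σxy − (Σx)(Σy)/n = 3924.4 − 3464.775 = 459.625
Syy = Σy² − (Σy)²/n = 13780.1 − 12688.245 = 1091.855
R² = Sxy²/(Sxx·Syy) = (459.625)²/(204.875·1091.855) = 0.944394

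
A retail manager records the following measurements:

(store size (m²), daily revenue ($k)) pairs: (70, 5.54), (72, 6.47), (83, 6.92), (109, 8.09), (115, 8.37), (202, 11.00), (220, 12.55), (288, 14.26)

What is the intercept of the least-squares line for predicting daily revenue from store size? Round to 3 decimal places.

3.653

n = 8, Σx = 1159, Σy = 73.2, Σxy = 12362.24, Σx² = 214227
Sxx = Σx² − (Σx)²/n = 214227 − 167910.125 = 46316.875
Sxy = Σxy − (Σx)(Σy)/n = 12362.24 − 10604.85 = 1757.39
b = Sxy/Sxx = 1757.39/46316.875 = 0.037943
a = ȳ − b·x̄ = 9.15 − 0.037943·144.875 = 3.653043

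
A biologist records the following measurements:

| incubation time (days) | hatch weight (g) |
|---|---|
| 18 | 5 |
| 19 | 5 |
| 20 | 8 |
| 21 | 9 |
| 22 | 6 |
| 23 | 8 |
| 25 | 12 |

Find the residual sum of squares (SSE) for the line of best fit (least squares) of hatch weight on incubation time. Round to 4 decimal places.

12.8689

n = 7, Σx = 148, Σy = 53, Σxy = 1150, Σx² = 3164, Σy² = 439
Sxx = Σx² − (Σx)²/n = 3164 − 3129.142857 = 34.857143
Sxy = Σxy − (Σx)(Σy)/n = 1150 − 1120.571429 = 29.428571
Syy = Σy² − (Σy)²/n = 439 − 401.285714 = 37.714286
b = Sxy/Sxx = 29.428571/34.857143 = 0.844262
SSE = Syy − b·Sxy = 37.714286 − 0.844262·29.428571 = 12.868852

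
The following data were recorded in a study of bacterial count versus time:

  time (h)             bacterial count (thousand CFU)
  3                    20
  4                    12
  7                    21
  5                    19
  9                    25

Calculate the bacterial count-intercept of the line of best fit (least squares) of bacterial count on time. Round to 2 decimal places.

n = 5, Σx = 28, Σy = 97, Σxy = 575, Σx² = 180
Sxx = Σx² − (Σx)²/n = 180 − 156.8 = 23.2
Sxy = Σxy − (Σx)(Σy)/n = 575 − 543.2 = 31.8
b = Sxy/Sxx = 31.8/23.2 = 1.370690
a = ȳ − b·x̄ = 19.4 − 1.370690·5.6 = 11.724138

11.72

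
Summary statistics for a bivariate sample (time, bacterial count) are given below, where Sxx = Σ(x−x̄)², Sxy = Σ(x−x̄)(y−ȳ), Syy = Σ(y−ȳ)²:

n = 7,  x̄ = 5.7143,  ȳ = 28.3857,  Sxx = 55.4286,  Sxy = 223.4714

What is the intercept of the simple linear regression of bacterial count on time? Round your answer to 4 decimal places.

b = Sxy/Sxx = 223.4714/55.4286 = 4.031698
a = ȳ − b·x̄ = 28.3857 − 4.031698·5.7143 = 5.347366

5.3474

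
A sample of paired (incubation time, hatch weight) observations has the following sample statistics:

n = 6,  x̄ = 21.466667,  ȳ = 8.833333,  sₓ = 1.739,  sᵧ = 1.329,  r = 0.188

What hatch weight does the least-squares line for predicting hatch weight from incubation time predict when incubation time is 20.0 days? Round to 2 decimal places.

8.62

b = r · sᵧ/sₓ = 0.188 · 1.329/1.739 = 0.143676
a = ȳ − b·x̄ = 8.833333 − 0.143676·21.466667 = 5.749095
ŷ(20.0) = a + b·20.0 = 5.749095 + 0.143676·20 = 8.622609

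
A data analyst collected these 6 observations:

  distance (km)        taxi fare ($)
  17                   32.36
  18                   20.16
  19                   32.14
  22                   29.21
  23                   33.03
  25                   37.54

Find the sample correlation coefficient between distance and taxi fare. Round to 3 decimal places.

0.575

n = 6, Σx = 124, Σy = 184.44, Σxy = 3864.47, Σx² = 2612, Σy² = 5840.0314
Sxx = Σx² − (Σx)²/n = 2612 − 2562.666667 = 49.333333
Sxy = Σxy − (Σx)(Σy)/n = 3864.47 − 3811.76 = 52.71
Syy = Σy² − (Σy)²/n = 5840.0314 − 5669.6856 = 170.3458
r = Sxy/√(Sxx·Syy) = 52.71/√(8403.726133) = 52.71/91.671839 = 0.574986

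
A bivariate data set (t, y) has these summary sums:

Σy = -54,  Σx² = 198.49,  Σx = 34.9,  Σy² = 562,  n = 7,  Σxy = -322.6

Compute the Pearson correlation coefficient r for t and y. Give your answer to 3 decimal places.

Sxx = Σx² − (Σx)²/n = 198.49 − 174.001429 = 24.488571
Sxy = Σxy − (Σx)(Σy)/n = -322.6 − (-269.228571) = -53.371429
Syy = Σy² − (Σy)²/n = 562 − 416.571429 = 145.428571
r = Sxy/√(Sxx·Syy) = -53.371429/√(3561.337959) = -53.371429/59.676947 = -0.894339

-0.894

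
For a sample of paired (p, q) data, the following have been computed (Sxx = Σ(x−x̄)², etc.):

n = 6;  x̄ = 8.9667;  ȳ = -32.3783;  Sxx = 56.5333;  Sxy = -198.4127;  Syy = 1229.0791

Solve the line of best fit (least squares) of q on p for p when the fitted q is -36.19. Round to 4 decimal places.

10.0528

b = Sxy/Sxx = -198.4127/56.5333 = -3.509661
a = ȳ − b·x̄ = -32.3783 − (-3.509661)·8.9667 = -0.908226
Set a + b·x = -36.19: x = (-36.19 − (-0.908226)) / (-3.509661) = 10.052759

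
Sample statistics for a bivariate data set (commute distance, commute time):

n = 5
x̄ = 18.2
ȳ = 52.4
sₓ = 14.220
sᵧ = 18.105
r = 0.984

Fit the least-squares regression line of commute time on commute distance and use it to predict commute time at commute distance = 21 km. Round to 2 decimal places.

55.91

b = r · sᵧ/sₓ = 0.984 · 18.105/14.22 = 1.252835
a = ȳ − b·x̄ = 52.4 − 1.252835·18.2 = 29.598395
ŷ(21) = a + b·21 = 29.598395 + 1.252835·21 = 55.907939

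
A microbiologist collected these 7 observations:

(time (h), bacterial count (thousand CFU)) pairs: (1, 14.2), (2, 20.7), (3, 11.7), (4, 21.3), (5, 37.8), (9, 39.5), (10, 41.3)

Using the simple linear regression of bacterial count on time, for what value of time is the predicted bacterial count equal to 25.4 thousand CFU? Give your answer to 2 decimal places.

n = 7, Σx = 34, Σy = 186.5, Σxy = 1133.4, Σx² = 236
Sxx = Σx² − (Σx)²/n = 236 − 165.142857 = 70.857143
Sxy = Σxy − (Σx)(Σy)/n = 1133.4 − 905.857143 = 227.542857
b = Sxy/Sxx = 227.542857/70.857143 = 3.211290
a = ȳ − b·x̄ = 26.642857 − 3.211290·4.857143 = 11.045161
Set a + b·x = 25.4: x = (25.4 − 11.045161) / 3.211290 = 4.470116

4.47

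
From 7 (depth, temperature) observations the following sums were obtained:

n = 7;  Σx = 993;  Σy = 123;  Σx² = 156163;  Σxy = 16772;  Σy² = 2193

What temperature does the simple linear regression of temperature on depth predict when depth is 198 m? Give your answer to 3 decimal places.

15.089

Sxx = Σx² − (Σx)²/n = 156163 − 140864.142857 = 15298.857143
Sxy = Σxy − (Σx)(Σy)/n = 16772 − 17448.428571 = -676.428571
b = Sxy/Sxx = -676.428571/15298.857143 = -0.044214
a = ȳ − b·x̄ = 17.571429 − (-0.044214)·141.857143 = 23.843546
ŷ(198) = a + b·198 = 23.843546 + (-0.044214)·198 = 15.089110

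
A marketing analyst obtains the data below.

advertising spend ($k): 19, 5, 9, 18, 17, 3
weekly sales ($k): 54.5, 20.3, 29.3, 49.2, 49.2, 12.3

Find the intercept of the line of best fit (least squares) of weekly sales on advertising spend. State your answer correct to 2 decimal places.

6.42

n = 6, Σx = 71, Σy = 214.8, Σxy = 3159.6, Σx² = 1089
Sxx = Σx² − (Σx)²/n = 1089 − 840.166667 = 248.833333
Sxy = Σxy − (Σx)(Σy)/n = 3159.6 − 2541.8 = 617.8
b = Sxy/Sxx = 617.8/248.833333 = 2.482786
a = ȳ − b·x̄ = 35.8 − 2.482786·11.833333 = 6.420362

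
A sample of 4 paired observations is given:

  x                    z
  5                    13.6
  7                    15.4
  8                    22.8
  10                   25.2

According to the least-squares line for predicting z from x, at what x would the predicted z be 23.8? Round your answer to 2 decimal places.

n = 4, Σx = 30, Σy = 77, Σxy = 610.2, Σx² = 238
Sxx = Σx² − (Σx)²/n = 238 − 225 = 13
Sxy = Σxy − (Σx)(Σy)/n = 610.2 − 577.5 = 32.7
b = Sxy/Sxx = 32.7/13 = 2.515385
a = ȳ − b·x̄ = 19.25 − 2.515385·7.5 = 0.384615
Set a + b·x = 23.8: x = (23.8 − 0.384615) / 2.515385 = 9.308869

9.31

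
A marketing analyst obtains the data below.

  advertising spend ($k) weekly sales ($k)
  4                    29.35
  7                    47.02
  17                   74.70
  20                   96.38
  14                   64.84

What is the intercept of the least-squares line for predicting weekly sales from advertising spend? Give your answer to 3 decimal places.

15.965

n = 5, Σx = 62, Σy = 312.29, Σxy = 4551.8, Σx² = 950
Sxx = Σx² − (Σx)²/n = 950 − 768.8 = 181.2
Sxy = Σxy − (Σx)(Σy)/n = 4551.8 − 3872.396 = 679.404
b = Sxy/Sxx = 679.404/181.2 = 3.749470
a = ȳ − b·x̄ = 62.458 − 3.749470·12.4 = 15.964570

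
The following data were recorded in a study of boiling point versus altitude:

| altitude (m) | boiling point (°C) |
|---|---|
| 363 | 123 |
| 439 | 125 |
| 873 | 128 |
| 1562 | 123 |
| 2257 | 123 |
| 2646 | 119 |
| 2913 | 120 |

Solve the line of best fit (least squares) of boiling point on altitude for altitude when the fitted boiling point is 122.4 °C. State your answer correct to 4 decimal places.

1862.5814

n = 7, Σx = 11053, Σy = 861, Σxy = 1345439, Σx² = 24107397
Sxx = Σx² − (Σx)²/n = 24107397 − 17452687 = 6654710
Sxy = Σxy − (Σx)(Σy)/n = 1345439 − 1359519 = -14080
b = Sxy/Sxx = -14080/6654710 = -0.002116
a = ȳ − b·x̄ = 123 − (-0.002116)·1579 = 126.340840
Set a + b·x = 122.4: x = (122.4 − 126.340840) / (-0.002116) = 1862.581392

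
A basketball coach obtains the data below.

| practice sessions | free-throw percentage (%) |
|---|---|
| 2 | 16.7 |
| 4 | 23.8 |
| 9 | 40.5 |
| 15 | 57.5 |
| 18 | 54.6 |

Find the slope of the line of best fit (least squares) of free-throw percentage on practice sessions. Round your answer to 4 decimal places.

2.5615

n = 5, Σx = 48, Σy = 193.1, Σxy = 2338.4, Σx² = 650
Sxx = Σx² − (Σx)²/n = 650 − 460.8 = 189.2
Sxy = Σxy − (Σx)(Σy)/n = 2338.4 − 1853.76 = 484.64
b = Sxy/Sxx = 484.64/189.2 = 2.561522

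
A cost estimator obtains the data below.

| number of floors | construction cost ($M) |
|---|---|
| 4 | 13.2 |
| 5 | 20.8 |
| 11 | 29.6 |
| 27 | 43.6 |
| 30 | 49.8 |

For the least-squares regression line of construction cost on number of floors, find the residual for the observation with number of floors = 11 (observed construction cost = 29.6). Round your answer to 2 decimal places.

3.55

n = 5, Σx = 77, Σy = 157, Σxy = 3153.6, Σx² = 1791
Sxx = Σx² − (Σx)²/n = 1791 − 1185.8 = 605.2
Sxy = Σxy − (Σx)(Σy)/n = 3153.6 − 2417.8 = 735.8
b = Sxy/Sxx = 735.8/605.2 = 1.215796
a = ȳ − b·x̄ = 31.4 − 1.215796·15.4 = 12.676735
ŷ(11) = 12.676735 + 1.215796·11 = 26.050496
residual = y − ŷ = 29.6 − 26.050496 = 3.549504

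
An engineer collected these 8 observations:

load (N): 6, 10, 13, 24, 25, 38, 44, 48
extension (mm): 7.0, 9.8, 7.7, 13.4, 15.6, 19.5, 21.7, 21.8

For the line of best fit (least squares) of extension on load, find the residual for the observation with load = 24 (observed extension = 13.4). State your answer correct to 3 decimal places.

-0.416

n = 8, Σx = 208, Σy = 116.5, Σxy = 3693.9, Σx² = 7190
Sxx = Σx² − (Σx)²/n = 7190 − 5408 = 1782
Sxy = Σxy − (Σx)(Σy)/n = 3693.9 − 3029 = 664.9
b = Sxy/Sxx = 664.9/1782 = 0.373120
a = ȳ − b·x̄ = 14.5625 − 0.373120·26 = 4.861378
ŷ(24) = 4.861378 + 0.373120·24 = 13.816260
residual = y − ŷ = 13.4 − 13.816260 = -0.416260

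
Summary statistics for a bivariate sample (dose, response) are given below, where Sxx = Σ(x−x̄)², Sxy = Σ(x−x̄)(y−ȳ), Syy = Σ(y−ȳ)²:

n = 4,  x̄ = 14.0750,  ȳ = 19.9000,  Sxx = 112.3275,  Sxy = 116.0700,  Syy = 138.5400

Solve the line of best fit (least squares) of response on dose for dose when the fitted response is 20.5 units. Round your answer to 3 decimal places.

b = Sxy/Sxx = 116.07/112.3275 = 1.033318
a = ȳ − b·x̄ = 19.9 − 1.033318·14.075 = 5.356053
Set a + b·x = 20.5: x = (20.5 − 5.356053) / 1.033318 = 14.655654

14.656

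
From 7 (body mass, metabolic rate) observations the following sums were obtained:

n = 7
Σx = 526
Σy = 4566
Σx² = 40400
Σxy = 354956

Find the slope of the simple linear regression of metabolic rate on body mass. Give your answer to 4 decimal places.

13.5493

Sxx = Σx² − (Σx)²/n = 40400 − 39525.142857 = 874.857143
Sxy = Σxy − (Σx)(Σy)/n = 354956 − 343102.285714 = 11853.714286
b = Sxy/Sxx = 11853.714286/874.857143 = 13.549314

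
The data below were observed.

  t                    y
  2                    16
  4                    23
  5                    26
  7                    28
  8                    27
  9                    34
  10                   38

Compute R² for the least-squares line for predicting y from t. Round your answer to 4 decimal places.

n = 7, Σx = 45, Σy = 192, Σxy = 1352, Σx² = 339, Σy² = 5574
Sxx = Σx² − (Σx)²/n = 339 − 289.285714 = 49.714286
Sxy = Σxy − (Σx)(Σy)/n = 1352 − 1234.285714 = 117.714286
Syy = Σy² − (Σy)²/n = 5574 − 5266.285714 = 307.714286
R² = Sxy²/(Sxx·Syy) = (117.714286)²/(49.714286·307.714286) = 0.905794

0.9058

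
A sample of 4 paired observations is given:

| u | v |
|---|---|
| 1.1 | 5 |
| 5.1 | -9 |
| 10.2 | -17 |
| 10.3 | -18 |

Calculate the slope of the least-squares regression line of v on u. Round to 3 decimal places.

n = 4, Σx = 26.7, Σy = -39, Σxy = -399.2, Σx² = 237.35
Sxx = Σx² − (Σx)²/n = 237.35 − 178.2225 = 59.1275
Sxy = Σxy − (Σx)(Σy)/n = -399.2 − (-260.325) = -138.875
b = Sxy/Sxx = -138.875/59.1275 = -2.348738

-2.349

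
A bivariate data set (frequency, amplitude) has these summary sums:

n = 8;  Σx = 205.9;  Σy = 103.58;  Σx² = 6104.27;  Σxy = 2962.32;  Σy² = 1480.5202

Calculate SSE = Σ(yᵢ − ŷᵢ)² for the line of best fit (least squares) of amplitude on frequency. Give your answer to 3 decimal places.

Sxx = Σx² − (Σx)²/n = 6104.27 − 5299.35125 = 804.91875
Sxy = Σxy − (Σx)(Σy)/n = 2962.32 − 2665.89025 = 296.42975
Syy = Σy² − (Σy)²/n = 1480.5202 − 1341.10205 = 139.41815
b = Sxy/Sxx = 296.42975/804.91875 = 0.368273
SSE = Syy − b·Sxy = 139.41815 − 0.368273·296.42975 = 30.251111

30.251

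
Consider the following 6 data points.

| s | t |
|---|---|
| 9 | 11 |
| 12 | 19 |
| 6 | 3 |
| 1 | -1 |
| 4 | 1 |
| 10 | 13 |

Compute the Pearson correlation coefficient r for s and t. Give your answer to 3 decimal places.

n = 6, Σx = 42, Σy = 46, Σxy = 478, Σx² = 378, Σy² = 662
Sxx = Σx² − (Σx)²/n = 378 − 294 = 84
Sxy = Σxy − (Σx)(Σy)/n = 478 − 322 = 156
Syy = Σy² − (Σy)²/n = 662 − 352.666667 = 309.333333
r = Sxy/√(Sxx·Syy) = 156/√(25984) = 156/161.195533 = 0.967769

0.968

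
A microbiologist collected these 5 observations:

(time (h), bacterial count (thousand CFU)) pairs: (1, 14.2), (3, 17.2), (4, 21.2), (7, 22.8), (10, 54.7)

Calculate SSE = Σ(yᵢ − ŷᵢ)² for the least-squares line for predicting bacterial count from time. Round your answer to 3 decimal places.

219.150

n = 5, Σx = 25, Σy = 130.1, Σxy = 857.2, Σx² = 175, Σy² = 4458.85
Sxx = Σx² − (Σx)²/n = 175 − 125 = 50
Sxy = Σxy − (Σx)(Σy)/n = 857.2 − 650.5 = 206.7
Syy = Σy² − (Σy)²/n = 4458.85 − 3385.202 = 1073.648
b = Sxy/Sxx = 206.7/50 = 4.134
SSE = Syy − b·Sxy = 1073.648 − 4.134·206.7 = 219.1502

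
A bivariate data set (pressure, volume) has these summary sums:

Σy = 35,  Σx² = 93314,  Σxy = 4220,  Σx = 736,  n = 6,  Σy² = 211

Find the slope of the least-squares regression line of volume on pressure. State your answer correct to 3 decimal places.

-0.024

Sxx = Σx² − (Σx)²/n = 93314 − 90282.666667 = 3031.333333
Sxy = Σxy − (Σx)(Σy)/n = 4220 − 4293.333333 = -73.333333
b = Sxy/Sxx = -73.333333/3031.333333 = -0.024192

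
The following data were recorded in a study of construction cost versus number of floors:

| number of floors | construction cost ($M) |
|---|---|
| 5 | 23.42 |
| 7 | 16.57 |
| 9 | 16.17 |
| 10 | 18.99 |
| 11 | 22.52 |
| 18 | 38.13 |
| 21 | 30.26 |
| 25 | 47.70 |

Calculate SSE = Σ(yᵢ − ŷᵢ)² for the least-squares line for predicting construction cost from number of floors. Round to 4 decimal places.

198.8402

n = 8, Σx = 106, Σy = 213.76, Σxy = 3330.54, Σx² = 1766, Σy² = 6597.1552
Sxx = Σx² − (Σx)²/n = 1766 − 1404.5 = 361.5
Sxy = Σxy − (Σx)(Σy)/n = 3330.54 − 2832.32 = 498.22
Syy = Σy² − (Σy)²/n = 6597.1552 − 5711.6672 = 885.488
b = Sxy/Sxx = 498.22/361.5 = 1.378202
SSE = Syy − b·Sxy = 885.488 − 1.378202·498.22 = 198.840231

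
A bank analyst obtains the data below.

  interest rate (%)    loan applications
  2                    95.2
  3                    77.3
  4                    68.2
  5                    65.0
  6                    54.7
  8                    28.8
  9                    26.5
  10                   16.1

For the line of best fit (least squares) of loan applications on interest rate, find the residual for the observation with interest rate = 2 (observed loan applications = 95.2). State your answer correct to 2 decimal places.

4.46

n = 8, Σx = 47, Σy = 431.8, Σxy = 1978.2, Σx² = 335
Sxx = Σx² − (Σx)²/n = 335 − 276.125 = 58.875
Sxy = Σxy − (Σx)(Σy)/n = 1978.2 − 2536.825 = -558.625
b = Sxy/Sxx = -558.625/58.875 = -9.488323
a = ȳ − b·x̄ = 53.975 − (-9.488323)·5.875 = 109.718896
ŷ(2) = 109.718896 + (-9.488323)·2 = 90.742251
residual = y − ŷ = 95.2 − 90.742251 = 4.457749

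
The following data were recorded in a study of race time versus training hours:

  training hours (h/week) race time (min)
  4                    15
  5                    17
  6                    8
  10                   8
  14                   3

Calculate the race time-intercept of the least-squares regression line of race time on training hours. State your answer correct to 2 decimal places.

n = 5, Σx = 39, Σy = 51, Σxy = 315, Σx² = 373
Sxx = Σx² − (Σx)²/n = 373 − 304.2 = 68.8
Sxy = Σxy − (Σx)(Σy)/n = 315 − 397.8 = -82.8
b = Sxy/Sxx = -82.8/68.8 = -1.203488
a = ȳ − b·x̄ = 10.2 − (-1.203488)·7.8 = 19.587209

19.59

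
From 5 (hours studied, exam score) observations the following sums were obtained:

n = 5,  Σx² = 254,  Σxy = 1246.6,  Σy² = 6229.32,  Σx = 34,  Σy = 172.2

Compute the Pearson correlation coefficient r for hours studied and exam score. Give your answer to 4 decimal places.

Sxx = Σx² − (Σx)²/n = 254 − 231.2 = 22.8
Sxy = Σxy − (Σx)(Σy)/n = 1246.6 − 1170.96 = 75.64
Syy = Σy² − (Σy)²/n = 6229.32 − 5930.568 = 298.752
r = Sxy/√(Sxx·Syy) = 75.64/√(6811.5456) = 75.64/82.532088 = 0.916492

0.9165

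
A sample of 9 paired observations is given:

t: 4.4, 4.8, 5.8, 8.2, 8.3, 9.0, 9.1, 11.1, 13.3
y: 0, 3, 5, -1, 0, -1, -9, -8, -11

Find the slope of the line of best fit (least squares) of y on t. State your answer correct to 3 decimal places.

n = 9, Σx = 74, Σy = -22, Σxy = -290.8, Σx² = 676.08
Sxx = Σx² − (Σx)²/n = 676.08 − 608.444444 = 67.635556
Sxy = Σxy − (Σx)(Σy)/n = -290.8 − (-180.888889) = -109.911111
b = Sxy/Sxx = -109.911111/67.635556 = -1.625049

-1.625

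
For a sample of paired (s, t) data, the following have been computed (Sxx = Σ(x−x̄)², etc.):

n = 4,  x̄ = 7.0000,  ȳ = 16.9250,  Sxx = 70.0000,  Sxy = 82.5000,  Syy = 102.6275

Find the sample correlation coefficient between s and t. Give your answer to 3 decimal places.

r = Sxy/√(Sxx·Syy) = 82.5/√(7183.925) = 82.5/84.758038 = 0.973359

0.973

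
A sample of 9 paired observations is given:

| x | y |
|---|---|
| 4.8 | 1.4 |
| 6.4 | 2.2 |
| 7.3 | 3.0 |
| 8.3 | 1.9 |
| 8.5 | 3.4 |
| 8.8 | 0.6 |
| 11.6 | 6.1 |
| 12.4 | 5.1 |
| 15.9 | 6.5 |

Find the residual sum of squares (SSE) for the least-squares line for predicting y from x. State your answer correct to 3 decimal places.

10.550

n = 9, Σx = 84, Σy = 30.2, Σxy = 330, Σx² = 877, Σy² = 136.8
Sxx = Σx² − (Σx)²/n = 877 − 784 = 93
Sxy = Σxy − (Σx)(Σy)/n = 330 − 281.866667 = 48.133333
Syy = Σy² − (Σy)²/n = 136.8 − 101.337778 = 35.462222
b = Sxy/Sxx = 48.133333/93 = 0.517563
SSE = Syy − b·Sxy = 35.462222 − 0.517563·48.133333 = 10.550203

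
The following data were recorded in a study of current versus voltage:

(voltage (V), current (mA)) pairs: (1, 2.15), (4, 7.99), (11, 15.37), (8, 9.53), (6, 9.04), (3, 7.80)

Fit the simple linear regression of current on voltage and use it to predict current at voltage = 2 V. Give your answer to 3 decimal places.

4.814

n = 6, Σx = 33, Σy = 51.88, Σxy = 357.06, Σx² = 247
Sxx = Σx² − (Σx)²/n = 247 − 181.5 = 65.5
Sxy = Σxy − (Σx)(Σy)/n = 357.06 − 285.34 = 71.72
b = Sxy/Sxx = 71.72/65.5 = 1.094962
a = ȳ − b·x̄ = 8.646667 − 1.094962·5.5 = 2.624377
ŷ(2) = a + b·2 = 2.624377 + 1.094962·2 = 4.814300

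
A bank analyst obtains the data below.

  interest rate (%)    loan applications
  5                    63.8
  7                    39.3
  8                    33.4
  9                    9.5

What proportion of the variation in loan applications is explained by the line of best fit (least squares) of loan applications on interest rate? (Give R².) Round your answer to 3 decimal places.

n = 4, Σx = 29, Σy = 146, Σxy = 946.8, Σx² = 219, Σy² = 6820.74
Sxx = Σx² − (Σx)²/n = 219 − 210.25 = 8.75
Sxy = Σxy − (Σx)(Σy)/n = 946.8 − 1058.5 = -111.7
Syy = Σy² − (Σy)²/n = 6820.74 − 5329 = 1491.74
R² = Sxy²/(Sxx·Syy) = (-111.7)²/(8.75·1491.74) = 0.955884

0.956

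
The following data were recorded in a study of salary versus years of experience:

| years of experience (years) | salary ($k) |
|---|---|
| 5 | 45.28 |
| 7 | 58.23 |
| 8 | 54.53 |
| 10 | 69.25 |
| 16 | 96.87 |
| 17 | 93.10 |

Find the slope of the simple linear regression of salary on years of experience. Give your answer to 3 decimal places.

n = 6, Σx = 63, Σy = 417.26, Σxy = 4895.37, Σx² = 783
Sxx = Σx² − (Σx)²/n = 783 − 661.5 = 121.5
Sxy = Σxy − (Σx)(Σy)/n = 4895.37 − 4381.23 = 514.14
b = Sxy/Sxx = 514.14/121.5 = 4.231605

4.232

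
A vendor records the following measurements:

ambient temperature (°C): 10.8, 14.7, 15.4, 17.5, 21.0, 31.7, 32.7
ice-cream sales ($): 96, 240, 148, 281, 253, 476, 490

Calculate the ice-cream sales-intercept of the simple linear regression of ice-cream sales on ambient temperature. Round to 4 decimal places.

n = 7, Σx = 143.8, Σy = 1984, Σxy = 48186.7, Σx² = 3391.32
Sxx = Σx² − (Σx)²/n = 3391.32 − 2954.062857 = 437.257143
Sxy = Σxy − (Σx)(Σy)/n = 48186.7 − 40757.028571 = 7429.671429
b = Sxy/Sxx = 7429.671429/437.257143 = 16.991538
a = ȳ − b·x̄ = 283.428571 − 16.991538·20.542857 = -65.626170

-65.6262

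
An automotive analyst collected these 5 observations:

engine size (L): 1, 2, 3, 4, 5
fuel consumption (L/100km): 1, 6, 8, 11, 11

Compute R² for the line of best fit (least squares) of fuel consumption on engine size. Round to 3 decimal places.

0.903

n = 5, Σx = 15, Σy = 37, Σxy = 136, Σx² = 55, Σy² = 343
Sxx = Σx² − (Σx)²/n = 55 − 45 = 10
Sxy = Σxy − (Σx)(Σy)/n = 136 − 111 = 25
Syy = Σy² − (Σy)²/n = 343 − 273.8 = 69.2
R² = Sxy²/(Sxx·Syy) = (25)²/(10·69.2) = 0.903179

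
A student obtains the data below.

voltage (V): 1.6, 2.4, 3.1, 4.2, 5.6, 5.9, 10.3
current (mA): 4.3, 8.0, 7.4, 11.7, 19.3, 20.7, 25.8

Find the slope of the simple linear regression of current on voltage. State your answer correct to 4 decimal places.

2.6210

n = 7, Σx = 33.1, Σy = 97.2, Σxy = 594.11, Σx² = 207.83
Sxx = Σx² − (Σx)²/n = 207.83 − 156.515714 = 51.314286
Sxy = Σxy − (Σx)(Σy)/n = 594.11 − 459.617143 = 134.492857
b = Sxy/Sxx = 134.492857/51.314286 = 2.620963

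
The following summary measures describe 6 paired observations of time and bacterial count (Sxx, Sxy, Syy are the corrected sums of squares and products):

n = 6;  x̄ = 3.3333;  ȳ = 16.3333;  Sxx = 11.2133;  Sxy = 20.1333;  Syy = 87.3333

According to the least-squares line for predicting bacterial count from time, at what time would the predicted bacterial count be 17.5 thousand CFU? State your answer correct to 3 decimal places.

3.983

b = Sxy/Sxx = 20.1333/11.2133 = 1.795484
a = ȳ − b·x̄ = 16.3333 − 1.795484·3.3333 = 10.348413
Set a + b·x = 17.5: x = (17.5 − 10.348413) / 1.795484 = 3.983097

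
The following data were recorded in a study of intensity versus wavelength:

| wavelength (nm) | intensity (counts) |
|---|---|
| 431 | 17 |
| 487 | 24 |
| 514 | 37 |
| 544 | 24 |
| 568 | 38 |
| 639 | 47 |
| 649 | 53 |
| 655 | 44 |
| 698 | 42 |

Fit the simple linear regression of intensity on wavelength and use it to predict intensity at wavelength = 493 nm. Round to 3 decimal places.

n = 9, Σx = 5185, Σy = 326, Σxy = 195239, Σx² = 3051437
Sxx = Σx² − (Σx)²/n = 3051437 − 2987136.111111 = 64300.888889
Sxy = Σxy − (Σx)(Σy)/n = 195239 − 187812.222222 = 7426.777778
b = Sxy/Sxx = 7426.777778/64300.888889 = 0.115500
a = ȳ − b·x̄ = 36.222222 − 0.115500·576.111111 = -30.318836
ŷ(493) = a + b·493 = -30.318836 + 0.115500·493 = 26.622856

26.623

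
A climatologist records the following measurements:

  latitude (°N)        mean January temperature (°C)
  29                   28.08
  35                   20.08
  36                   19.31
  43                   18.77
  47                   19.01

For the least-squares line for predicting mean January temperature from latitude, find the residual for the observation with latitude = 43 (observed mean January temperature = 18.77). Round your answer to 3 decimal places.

-0.114

n = 5, Σx = 190, Σy = 105.25, Σxy = 3912.86, Σx² = 7420
Sxx = Σx² − (Σx)²/n = 7420 − 7220 = 200
Sxy = Σxy − (Σx)(Σy)/n = 3912.86 − 3999.5 = -86.64
b = Sxy/Sxx = -86.64/200 = -0.4332
a = ȳ − b·x̄ = 21.05 − (-0.4332)·38 = 37.5116
ŷ(43) = 37.5116 + (-0.4332)·43 = 18.884
residual = y − ŷ = 18.77 − 18.884 = -0.114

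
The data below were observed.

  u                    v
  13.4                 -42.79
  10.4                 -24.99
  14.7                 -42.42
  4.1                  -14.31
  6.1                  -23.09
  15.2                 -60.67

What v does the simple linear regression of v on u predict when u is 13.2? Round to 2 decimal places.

-43.20

n = 6, Σx = 63.9, Σy = -208.27, Σxy = -2578.56, Σx² = 788.87
Sxx = Σx² − (Σx)²/n = 788.87 − 680.535 = 108.335
Sxy = Σxy − (Σx)(Σy)/n = -2578.56 − (-2218.0755) = -360.4845
b = Sxy/Sxx = -360.4845/108.335 = -3.327498
a = ȳ − b·x̄ = -34.711667 − (-3.327498)·10.65 = 0.726187
ŷ(13.2) = a + b·13.2 = 0.726187 + (-3.327498)·13.2 = -43.196787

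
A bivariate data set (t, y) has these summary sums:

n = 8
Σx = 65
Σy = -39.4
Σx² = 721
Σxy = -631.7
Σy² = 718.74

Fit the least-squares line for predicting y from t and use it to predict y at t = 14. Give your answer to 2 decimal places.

Sxx = Σx² − (Σx)²/n = 721 − 528.125 = 192.875
Sxy = Σxy − (Σx)(Σy)/n = -631.7 − (-320.125) = -311.575
b = Sxy/Sxx = -311.575/192.875 = -1.615424
a = ȳ − b·x̄ = -4.925 − (-1.615424)·8.125 = 8.200324
ŷ(14) = a + b·14 = 8.200324 + (-1.615424)·14 = -14.415619

-14.42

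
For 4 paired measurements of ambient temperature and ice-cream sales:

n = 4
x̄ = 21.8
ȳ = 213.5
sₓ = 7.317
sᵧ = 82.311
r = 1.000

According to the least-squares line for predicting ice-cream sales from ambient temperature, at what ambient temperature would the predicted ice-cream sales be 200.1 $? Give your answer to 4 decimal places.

20.6088

b = r · sᵧ/sₓ = 1 · 82.311/7.317 = 11.249282
a = ȳ − b·x̄ = 213.5 − 11.249282·21.8 = -31.734358
Set a + b·x = 200.1: x = (200.1 − (-31.734358)) / 11.249282 = 20.608813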